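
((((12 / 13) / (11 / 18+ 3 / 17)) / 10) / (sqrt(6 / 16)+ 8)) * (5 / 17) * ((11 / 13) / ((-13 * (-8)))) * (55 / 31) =522720 / 8354617583 - 16335 * sqrt(6) / 8354617583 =0.00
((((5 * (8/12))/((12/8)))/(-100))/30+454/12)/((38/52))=663962/12825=51.77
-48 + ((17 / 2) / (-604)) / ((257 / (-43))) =-14901157 / 310456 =-48.00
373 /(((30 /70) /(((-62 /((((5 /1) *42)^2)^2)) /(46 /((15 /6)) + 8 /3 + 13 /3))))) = -11563 /10585323000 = -0.00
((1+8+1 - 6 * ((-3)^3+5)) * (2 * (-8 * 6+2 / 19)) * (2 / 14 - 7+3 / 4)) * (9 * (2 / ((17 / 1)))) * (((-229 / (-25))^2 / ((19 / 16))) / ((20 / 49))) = 3073786842672 / 201875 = 15226188.69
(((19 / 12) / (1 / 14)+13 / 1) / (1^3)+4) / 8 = 235 / 48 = 4.90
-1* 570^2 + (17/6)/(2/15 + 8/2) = -40287515/124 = -324899.31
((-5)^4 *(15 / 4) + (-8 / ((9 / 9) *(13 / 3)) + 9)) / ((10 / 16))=244494 / 65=3761.45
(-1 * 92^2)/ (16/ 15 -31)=126960/ 449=282.76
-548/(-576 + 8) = 137/142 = 0.96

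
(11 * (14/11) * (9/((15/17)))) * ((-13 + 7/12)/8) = -17731/80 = -221.64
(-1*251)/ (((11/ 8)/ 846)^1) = -1698768/ 11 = -154433.45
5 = 5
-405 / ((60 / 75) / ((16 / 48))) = -675 / 4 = -168.75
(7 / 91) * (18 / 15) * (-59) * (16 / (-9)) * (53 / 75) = 100064 / 14625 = 6.84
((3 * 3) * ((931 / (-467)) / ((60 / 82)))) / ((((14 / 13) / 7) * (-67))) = 1488669 / 625780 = 2.38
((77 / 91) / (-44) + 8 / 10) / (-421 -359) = -0.00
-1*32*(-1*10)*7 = 2240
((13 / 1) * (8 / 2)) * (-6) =-312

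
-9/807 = -3/269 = -0.01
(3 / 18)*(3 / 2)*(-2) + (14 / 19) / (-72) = -349 / 684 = -0.51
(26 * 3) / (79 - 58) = 26 / 7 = 3.71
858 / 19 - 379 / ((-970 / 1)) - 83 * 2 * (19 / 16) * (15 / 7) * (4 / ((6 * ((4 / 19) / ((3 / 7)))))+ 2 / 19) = -4133801863 / 7224560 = -572.19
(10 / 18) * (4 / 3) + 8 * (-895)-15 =-193705 / 27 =-7174.26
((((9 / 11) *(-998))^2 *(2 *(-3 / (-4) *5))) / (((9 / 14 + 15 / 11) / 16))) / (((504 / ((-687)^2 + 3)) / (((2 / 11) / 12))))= 7051289998320 / 12463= 565777902.46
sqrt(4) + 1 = 3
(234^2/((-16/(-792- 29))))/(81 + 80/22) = 123625359/3724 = 33196.93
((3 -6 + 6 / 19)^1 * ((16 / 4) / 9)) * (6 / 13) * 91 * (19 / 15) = -952 / 15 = -63.47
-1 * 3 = -3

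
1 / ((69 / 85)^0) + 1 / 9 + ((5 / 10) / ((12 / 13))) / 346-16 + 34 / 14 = -2172607 / 174384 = -12.46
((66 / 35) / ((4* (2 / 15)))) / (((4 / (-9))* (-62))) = 891 / 6944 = 0.13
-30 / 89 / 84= -0.00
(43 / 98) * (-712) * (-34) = 520472 / 49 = 10621.88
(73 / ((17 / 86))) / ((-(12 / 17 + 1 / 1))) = -6278 / 29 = -216.48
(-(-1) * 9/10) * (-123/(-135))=41/50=0.82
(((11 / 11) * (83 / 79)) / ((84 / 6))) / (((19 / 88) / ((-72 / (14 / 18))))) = -2366496 / 73549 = -32.18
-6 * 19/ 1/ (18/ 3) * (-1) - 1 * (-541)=560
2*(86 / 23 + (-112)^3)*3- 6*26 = -193883136 / 23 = -8429701.57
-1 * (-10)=10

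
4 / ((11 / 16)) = 64 / 11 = 5.82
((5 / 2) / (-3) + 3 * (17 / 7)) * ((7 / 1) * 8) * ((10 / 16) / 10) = 271 / 12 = 22.58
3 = 3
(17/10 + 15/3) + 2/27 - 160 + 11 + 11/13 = -496243/3510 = -141.38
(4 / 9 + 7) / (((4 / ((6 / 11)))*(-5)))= -0.20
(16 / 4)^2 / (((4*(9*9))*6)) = 2 / 243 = 0.01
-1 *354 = -354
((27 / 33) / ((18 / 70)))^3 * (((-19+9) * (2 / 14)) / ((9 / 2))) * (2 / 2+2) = -122500 / 3993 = -30.68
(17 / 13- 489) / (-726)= 3170 / 4719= 0.67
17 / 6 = 2.83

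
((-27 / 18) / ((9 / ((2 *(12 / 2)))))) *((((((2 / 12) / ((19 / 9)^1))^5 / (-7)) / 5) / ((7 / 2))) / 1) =243 / 4853154040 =0.00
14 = 14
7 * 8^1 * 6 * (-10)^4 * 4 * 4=53760000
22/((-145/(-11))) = 242/145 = 1.67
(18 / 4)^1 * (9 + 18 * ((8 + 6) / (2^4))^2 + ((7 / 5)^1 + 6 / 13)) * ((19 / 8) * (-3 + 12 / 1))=78884523 / 33280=2370.33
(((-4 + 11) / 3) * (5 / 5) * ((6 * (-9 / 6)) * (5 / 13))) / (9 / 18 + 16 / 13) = -14 / 3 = -4.67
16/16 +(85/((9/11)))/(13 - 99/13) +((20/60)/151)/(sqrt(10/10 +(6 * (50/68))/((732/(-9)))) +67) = 2395984315505/118065519558 - 2 * sqrt(4068151)/8433251397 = 20.29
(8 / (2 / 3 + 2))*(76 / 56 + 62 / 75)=2293 / 350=6.55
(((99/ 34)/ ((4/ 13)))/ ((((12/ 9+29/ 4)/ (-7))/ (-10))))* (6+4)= 1351350/ 1751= 771.76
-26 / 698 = -13 / 349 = -0.04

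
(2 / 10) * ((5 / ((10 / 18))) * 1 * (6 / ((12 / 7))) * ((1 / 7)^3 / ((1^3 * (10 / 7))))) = 9 / 700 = 0.01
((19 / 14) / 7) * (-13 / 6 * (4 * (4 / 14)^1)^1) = -0.48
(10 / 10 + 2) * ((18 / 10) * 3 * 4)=324 / 5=64.80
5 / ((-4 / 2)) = -5 / 2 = -2.50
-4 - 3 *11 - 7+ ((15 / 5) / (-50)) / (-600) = -439999 / 10000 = -44.00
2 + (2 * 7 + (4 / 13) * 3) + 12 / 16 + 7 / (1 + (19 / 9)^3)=129263 / 7046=18.35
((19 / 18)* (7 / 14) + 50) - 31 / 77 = 138947 / 2772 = 50.13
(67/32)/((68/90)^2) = 135675/36992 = 3.67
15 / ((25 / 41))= 24.60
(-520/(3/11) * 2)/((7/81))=-308880/7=-44125.71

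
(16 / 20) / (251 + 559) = 2 / 2025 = 0.00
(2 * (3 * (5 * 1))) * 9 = 270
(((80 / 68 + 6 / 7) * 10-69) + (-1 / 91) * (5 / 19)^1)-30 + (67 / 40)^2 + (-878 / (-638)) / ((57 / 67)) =-3341445670411 / 45006561600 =-74.24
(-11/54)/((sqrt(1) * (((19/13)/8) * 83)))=-0.01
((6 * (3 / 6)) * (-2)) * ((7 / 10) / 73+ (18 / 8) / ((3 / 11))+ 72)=-351537 / 730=-481.56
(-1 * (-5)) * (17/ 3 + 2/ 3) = 95/ 3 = 31.67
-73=-73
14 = 14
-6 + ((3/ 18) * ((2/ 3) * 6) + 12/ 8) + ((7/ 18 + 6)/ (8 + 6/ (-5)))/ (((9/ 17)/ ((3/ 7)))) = -2323/ 756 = -3.07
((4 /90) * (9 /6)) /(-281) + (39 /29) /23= 163718 /2811405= 0.06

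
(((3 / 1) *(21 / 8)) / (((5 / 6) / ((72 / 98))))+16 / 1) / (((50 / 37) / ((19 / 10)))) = 32.26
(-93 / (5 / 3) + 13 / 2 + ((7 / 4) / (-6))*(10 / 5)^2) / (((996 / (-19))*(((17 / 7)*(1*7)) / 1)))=14383 / 253980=0.06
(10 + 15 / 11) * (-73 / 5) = -1825 / 11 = -165.91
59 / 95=0.62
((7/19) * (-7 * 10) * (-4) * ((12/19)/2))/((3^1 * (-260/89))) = -3.72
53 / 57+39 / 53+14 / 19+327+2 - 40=46333 / 159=291.40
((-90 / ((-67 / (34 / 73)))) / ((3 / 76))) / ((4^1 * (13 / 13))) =19380 / 4891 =3.96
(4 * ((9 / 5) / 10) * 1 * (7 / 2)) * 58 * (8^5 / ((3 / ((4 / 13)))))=159645696 / 325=491217.53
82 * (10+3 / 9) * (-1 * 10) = -25420 / 3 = -8473.33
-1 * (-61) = 61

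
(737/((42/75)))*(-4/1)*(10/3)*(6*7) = -737000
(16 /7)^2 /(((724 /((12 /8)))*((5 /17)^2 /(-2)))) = -55488 /221725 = -0.25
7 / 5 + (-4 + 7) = 22 / 5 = 4.40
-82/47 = -1.74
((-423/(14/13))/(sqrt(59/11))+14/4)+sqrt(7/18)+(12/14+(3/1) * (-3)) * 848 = -96623/14 - 5499 * sqrt(649)/826+sqrt(14)/6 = -7070.62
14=14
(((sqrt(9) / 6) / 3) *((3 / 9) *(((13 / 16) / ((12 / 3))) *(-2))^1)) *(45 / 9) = -65 / 576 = -0.11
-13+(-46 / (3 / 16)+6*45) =35 / 3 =11.67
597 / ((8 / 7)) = 4179 / 8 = 522.38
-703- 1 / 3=-2110 / 3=-703.33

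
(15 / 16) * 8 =15 / 2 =7.50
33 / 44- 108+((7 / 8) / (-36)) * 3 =-10303 / 96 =-107.32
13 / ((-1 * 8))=-13 / 8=-1.62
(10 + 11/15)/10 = 161/150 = 1.07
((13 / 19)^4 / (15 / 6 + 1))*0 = 0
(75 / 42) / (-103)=-25 / 1442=-0.02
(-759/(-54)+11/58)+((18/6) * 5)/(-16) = 55573/4176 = 13.31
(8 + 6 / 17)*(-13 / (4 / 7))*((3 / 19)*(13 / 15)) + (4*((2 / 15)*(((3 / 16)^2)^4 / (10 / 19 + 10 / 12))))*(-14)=-873684878016559 / 33598052761600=-26.00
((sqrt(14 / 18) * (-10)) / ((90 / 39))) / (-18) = 13 * sqrt(7) / 162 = 0.21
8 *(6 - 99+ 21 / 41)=-30336 / 41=-739.90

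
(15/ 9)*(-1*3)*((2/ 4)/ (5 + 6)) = -5/ 22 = -0.23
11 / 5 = 2.20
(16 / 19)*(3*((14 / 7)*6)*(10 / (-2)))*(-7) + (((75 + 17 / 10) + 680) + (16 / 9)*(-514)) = 903.97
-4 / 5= -0.80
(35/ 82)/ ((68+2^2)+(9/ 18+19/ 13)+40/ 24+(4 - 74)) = 0.08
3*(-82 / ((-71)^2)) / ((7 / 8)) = -1968 / 35287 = -0.06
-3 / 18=-1 / 6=-0.17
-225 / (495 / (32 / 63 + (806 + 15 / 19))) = -4831675 / 13167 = -366.95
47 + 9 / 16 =761 / 16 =47.56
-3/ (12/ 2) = -1/ 2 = -0.50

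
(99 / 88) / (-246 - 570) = -3 / 2176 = -0.00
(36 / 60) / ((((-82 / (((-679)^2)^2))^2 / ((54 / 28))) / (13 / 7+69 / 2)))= 38015868388251430286642781 / 134480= 282687896997705460192.17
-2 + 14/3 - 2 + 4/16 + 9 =119/12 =9.92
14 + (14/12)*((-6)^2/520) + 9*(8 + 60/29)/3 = 333929/7540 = 44.29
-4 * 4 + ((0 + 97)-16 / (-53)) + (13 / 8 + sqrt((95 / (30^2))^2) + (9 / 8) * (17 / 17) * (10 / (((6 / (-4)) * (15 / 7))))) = 1517479 / 19080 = 79.53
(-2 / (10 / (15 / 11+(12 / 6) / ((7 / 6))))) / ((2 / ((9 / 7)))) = -2133 / 5390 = -0.40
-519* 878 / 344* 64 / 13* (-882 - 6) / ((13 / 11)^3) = 4308666519168 / 1228123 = 3508334.69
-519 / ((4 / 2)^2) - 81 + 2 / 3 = -2521 / 12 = -210.08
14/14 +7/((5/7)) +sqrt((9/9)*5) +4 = sqrt(5) +74/5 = 17.04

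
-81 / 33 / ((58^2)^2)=-27 / 124481456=-0.00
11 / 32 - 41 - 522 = -562.66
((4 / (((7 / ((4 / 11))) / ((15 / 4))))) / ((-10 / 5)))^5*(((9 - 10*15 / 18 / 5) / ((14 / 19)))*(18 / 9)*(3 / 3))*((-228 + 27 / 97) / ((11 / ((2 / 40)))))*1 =339949710000 / 1837906442603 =0.18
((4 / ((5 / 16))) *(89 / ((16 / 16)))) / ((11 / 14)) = 79744 / 55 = 1449.89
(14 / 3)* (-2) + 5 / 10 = -53 / 6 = -8.83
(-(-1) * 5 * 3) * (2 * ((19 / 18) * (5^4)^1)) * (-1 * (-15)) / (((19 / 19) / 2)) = 593750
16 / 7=2.29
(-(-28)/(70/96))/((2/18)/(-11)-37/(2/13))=-38016/238105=-0.16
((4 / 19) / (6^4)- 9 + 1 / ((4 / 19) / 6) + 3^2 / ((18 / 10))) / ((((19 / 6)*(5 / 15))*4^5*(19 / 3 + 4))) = 150823 / 68757504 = 0.00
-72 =-72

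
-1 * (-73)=73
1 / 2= 0.50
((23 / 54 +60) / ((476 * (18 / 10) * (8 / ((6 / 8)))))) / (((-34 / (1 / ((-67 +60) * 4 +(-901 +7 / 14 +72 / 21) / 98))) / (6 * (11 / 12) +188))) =6875141 / 6788401920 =0.00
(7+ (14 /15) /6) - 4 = 142 /45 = 3.16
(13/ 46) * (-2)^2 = 26/ 23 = 1.13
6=6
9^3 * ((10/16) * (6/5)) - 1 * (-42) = 2355/4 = 588.75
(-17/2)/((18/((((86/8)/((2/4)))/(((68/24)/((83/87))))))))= -3569/1044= -3.42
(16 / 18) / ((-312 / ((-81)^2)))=-243 / 13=-18.69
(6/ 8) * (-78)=-117/ 2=-58.50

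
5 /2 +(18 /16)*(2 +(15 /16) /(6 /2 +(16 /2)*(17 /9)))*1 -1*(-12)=350687 /20864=16.81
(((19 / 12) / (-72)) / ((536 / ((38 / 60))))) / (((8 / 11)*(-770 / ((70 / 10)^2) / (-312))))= -32851 / 46310400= -0.00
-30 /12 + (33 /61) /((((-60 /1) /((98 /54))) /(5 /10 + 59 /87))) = -2887879 /1146312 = -2.52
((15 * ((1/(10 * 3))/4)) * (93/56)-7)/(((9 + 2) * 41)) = -3043/202048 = -0.02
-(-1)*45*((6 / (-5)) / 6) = -9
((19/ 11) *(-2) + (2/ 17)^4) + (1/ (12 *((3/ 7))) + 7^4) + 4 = 79435910705/ 33074316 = 2401.74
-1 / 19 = -0.05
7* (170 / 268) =595 / 134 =4.44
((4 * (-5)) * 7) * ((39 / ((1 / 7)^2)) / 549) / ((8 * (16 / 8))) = -22295 / 732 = -30.46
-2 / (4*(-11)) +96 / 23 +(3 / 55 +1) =1213 / 230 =5.27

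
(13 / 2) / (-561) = -13 / 1122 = -0.01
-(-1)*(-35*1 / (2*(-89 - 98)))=35 / 374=0.09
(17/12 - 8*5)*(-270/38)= 20835/76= 274.14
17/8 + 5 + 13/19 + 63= 10763/152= 70.81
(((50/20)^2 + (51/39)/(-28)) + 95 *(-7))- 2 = -120265/182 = -660.80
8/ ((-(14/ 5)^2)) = -1.02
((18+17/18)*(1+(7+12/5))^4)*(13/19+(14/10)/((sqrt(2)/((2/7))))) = 1246630528*sqrt(2)/28125+16206196864/106875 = 214321.44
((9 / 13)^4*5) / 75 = 2187 / 142805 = 0.02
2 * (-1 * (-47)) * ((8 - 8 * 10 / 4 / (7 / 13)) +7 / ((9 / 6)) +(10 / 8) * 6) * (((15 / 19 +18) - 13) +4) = -2077682 / 133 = -15621.67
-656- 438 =-1094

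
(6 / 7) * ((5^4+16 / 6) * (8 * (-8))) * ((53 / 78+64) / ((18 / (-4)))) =494898.69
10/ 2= 5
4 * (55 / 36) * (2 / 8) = 55 / 36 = 1.53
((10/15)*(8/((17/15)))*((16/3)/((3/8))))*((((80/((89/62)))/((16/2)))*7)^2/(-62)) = -3110912000/1211913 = -2566.94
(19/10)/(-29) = -0.07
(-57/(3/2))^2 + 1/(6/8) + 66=4534/3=1511.33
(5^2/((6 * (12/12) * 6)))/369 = 0.00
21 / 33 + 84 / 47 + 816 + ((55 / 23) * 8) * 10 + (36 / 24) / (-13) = 312137877 / 309166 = 1009.61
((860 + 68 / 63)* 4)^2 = 47085528064 / 3969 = 11863322.77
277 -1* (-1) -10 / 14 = 1941 / 7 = 277.29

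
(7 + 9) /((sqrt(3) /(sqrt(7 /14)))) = 8 *sqrt(6) /3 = 6.53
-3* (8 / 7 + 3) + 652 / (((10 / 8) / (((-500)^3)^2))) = 57049999999999999913 / 7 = 8149999999999999987.57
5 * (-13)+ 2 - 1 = -64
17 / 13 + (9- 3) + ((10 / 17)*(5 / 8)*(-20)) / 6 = 8065 / 1326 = 6.08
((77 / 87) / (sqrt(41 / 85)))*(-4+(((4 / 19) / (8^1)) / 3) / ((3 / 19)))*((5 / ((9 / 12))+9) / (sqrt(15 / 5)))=-256949*sqrt(10455) / 577854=-45.47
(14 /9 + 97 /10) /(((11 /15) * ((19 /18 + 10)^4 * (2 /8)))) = 70893792 /17250631211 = 0.00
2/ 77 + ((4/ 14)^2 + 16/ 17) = 9610/ 9163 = 1.05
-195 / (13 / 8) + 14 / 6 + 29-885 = -2921 / 3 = -973.67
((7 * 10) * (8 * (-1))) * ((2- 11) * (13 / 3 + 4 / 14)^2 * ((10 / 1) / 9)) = 7527200 / 63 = 119479.37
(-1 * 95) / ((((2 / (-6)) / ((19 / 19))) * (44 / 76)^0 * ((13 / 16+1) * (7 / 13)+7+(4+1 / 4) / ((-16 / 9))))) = 79040 / 1549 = 51.03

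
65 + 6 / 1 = 71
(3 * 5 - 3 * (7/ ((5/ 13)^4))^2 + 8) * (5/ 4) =-29975857903/ 78125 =-383690.98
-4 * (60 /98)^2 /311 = -3600 /746711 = -0.00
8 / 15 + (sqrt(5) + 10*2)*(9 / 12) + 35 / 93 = 3*sqrt(5) / 4 + 2466 / 155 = 17.59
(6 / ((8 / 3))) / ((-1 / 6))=-27 / 2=-13.50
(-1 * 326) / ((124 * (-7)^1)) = 163 / 434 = 0.38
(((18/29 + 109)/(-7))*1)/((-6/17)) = 54043/1218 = 44.37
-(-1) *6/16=3/8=0.38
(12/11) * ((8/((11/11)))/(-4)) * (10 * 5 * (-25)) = 30000/11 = 2727.27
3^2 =9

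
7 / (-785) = -7 / 785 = -0.01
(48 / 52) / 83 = 12 / 1079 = 0.01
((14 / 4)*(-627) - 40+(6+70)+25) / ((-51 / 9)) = 753 / 2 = 376.50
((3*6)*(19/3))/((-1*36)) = -19/6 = -3.17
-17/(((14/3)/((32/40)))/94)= -9588/35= -273.94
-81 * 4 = -324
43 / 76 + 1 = 119 / 76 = 1.57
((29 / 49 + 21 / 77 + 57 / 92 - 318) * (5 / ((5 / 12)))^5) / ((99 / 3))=-2386644.76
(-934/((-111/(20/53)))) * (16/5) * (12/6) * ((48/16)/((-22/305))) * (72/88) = -164085120/237281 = -691.52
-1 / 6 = -0.17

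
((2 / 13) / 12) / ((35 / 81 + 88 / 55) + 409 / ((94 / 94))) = 135 / 4328168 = 0.00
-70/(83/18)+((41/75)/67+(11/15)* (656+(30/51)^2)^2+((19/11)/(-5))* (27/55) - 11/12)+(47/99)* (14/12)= 47933954991245132059/151739173802700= 315897.03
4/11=0.36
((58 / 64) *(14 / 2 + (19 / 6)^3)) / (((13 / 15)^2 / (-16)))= -6068975 / 8112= -748.15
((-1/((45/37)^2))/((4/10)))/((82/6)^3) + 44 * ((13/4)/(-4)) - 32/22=-1692385273/45487860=-37.21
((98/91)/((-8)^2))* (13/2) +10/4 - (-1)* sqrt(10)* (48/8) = 167/64 +6* sqrt(10) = 21.58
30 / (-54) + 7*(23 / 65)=1.92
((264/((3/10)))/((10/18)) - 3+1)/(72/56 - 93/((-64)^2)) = 45359104/36213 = 1252.56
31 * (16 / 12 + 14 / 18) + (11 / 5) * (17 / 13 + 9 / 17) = 691039 / 9945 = 69.49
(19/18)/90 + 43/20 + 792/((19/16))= 10297589/15390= 669.11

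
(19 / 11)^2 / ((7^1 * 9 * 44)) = 361 / 335412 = 0.00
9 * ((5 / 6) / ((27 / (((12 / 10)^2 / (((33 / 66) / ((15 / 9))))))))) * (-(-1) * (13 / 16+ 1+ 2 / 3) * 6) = 119 / 6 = 19.83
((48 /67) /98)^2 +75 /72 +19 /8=441908561 /129337068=3.42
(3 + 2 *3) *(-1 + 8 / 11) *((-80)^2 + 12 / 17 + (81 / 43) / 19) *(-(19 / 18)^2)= 1689114839 / 96492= 17505.23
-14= -14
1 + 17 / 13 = 30 / 13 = 2.31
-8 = -8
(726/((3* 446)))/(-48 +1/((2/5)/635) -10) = 242/682157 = 0.00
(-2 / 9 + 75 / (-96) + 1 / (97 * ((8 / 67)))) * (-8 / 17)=25621 / 59364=0.43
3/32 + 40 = 1283/32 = 40.09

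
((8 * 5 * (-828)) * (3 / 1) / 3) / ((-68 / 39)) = 322920 / 17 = 18995.29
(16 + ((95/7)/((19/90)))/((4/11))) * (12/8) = 8097/28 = 289.18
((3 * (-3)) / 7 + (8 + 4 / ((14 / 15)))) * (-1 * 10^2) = -1100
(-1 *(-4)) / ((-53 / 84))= -336 / 53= -6.34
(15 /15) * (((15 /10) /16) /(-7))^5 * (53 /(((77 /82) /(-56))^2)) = -21649599 /266554179584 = -0.00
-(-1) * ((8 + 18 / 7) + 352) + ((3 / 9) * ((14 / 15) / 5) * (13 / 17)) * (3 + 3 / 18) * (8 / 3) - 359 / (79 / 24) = 4833689846 / 19037025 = 253.91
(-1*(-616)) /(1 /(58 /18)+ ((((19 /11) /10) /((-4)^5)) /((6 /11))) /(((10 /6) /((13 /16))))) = 4181196800 /2105491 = 1985.85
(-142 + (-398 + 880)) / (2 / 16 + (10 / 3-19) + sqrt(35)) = -3043680 / 118969-195840* sqrt(35) / 118969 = -35.32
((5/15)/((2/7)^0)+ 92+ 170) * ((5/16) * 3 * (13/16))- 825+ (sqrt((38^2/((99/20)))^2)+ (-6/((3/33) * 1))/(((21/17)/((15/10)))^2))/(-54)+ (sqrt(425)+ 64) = -18936995725/33530112+ 5 * sqrt(17) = -544.16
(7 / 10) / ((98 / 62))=0.44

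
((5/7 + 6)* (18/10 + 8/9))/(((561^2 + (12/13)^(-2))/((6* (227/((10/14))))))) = 123931104/1132999825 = 0.11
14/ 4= 7/ 2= 3.50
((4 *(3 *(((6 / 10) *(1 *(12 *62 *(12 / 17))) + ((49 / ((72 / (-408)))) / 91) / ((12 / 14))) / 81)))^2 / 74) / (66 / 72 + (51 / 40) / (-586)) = 360024182381750176 / 11436834009323385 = 31.48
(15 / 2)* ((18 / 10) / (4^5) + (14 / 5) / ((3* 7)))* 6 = 6225 / 1024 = 6.08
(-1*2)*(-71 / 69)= 2.06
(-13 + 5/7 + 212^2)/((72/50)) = 3931525/126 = 31202.58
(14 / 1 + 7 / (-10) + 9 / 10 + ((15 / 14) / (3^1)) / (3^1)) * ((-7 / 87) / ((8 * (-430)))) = 3007 / 8978400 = 0.00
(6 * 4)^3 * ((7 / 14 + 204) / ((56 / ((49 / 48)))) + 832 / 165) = 6668226 / 55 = 121240.47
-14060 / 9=-1562.22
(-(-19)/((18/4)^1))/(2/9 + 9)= 0.46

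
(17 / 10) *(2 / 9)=17 / 45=0.38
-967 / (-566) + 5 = 3797 / 566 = 6.71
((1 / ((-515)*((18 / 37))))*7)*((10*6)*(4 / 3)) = -2072 / 927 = -2.24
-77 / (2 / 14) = -539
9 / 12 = 3 / 4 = 0.75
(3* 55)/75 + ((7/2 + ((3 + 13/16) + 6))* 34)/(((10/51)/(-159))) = -29362513/80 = -367031.41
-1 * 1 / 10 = -1 / 10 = -0.10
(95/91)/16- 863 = -1256433/1456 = -862.93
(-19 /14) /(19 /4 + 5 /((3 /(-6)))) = 38 /147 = 0.26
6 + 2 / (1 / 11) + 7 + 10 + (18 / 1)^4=105021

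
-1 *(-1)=1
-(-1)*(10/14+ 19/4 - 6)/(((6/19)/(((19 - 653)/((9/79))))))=2379085/252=9440.81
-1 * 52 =-52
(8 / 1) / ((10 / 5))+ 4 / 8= 9 / 2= 4.50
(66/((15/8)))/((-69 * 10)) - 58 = -100138/1725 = -58.05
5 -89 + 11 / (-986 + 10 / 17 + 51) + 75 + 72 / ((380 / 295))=14149982 / 301815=46.88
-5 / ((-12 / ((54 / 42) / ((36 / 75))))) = 125 / 112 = 1.12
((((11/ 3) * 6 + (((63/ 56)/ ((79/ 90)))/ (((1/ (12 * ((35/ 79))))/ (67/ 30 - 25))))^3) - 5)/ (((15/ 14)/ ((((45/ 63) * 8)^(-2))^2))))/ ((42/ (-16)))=17430565737076955867369/ 14001837438009600000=1244.88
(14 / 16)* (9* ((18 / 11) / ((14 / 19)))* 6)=4617 / 44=104.93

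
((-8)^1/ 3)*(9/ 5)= -24/ 5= -4.80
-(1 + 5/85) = -18/17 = -1.06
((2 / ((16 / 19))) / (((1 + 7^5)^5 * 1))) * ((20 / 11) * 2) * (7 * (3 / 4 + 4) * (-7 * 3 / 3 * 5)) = -442225 / 59024575652851287457792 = -0.00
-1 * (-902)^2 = -813604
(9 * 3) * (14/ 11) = 378/ 11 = 34.36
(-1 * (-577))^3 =192100033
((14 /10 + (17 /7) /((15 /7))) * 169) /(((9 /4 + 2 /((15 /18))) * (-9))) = -25688 /2511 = -10.23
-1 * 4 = -4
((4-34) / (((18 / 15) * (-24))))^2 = 625 / 576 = 1.09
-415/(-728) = 415/728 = 0.57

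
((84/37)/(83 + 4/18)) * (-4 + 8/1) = 432/3959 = 0.11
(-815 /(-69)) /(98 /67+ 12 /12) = 10921 /2277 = 4.80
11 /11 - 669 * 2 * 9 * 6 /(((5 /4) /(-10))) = 578017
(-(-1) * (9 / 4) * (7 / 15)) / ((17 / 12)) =63 / 85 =0.74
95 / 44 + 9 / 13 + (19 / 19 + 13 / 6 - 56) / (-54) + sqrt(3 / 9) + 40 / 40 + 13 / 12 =sqrt(3) / 3 + 273967 / 46332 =6.49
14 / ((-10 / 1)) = -7 / 5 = -1.40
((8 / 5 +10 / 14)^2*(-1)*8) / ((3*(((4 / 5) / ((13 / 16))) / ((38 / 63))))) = -60021 / 6860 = -8.75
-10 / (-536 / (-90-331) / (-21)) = 44205 / 268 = 164.94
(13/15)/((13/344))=344/15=22.93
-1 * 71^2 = -5041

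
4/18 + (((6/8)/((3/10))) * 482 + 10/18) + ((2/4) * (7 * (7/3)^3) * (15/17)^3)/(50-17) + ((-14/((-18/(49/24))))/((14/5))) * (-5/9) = 253485321077/210119184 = 1206.39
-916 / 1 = -916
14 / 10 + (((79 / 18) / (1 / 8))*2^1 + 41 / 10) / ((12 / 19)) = 128603 / 1080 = 119.08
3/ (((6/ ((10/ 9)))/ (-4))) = -20/ 9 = -2.22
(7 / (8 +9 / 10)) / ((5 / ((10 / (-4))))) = -35 / 89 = -0.39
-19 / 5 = -3.80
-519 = -519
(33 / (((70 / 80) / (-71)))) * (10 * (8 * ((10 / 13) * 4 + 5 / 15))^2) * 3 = -10104765440 / 169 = -59791511.48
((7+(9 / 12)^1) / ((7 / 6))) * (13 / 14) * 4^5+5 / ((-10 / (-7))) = 619351 / 98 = 6319.91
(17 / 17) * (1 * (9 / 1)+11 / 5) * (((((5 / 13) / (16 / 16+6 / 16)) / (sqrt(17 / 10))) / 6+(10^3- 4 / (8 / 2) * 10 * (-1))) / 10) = 112 * sqrt(170) / 36465+5656 / 5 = 1131.24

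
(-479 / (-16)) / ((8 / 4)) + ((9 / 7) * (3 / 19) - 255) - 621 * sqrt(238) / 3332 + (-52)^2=10487515 / 4256 - 621 * sqrt(238) / 3332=2461.30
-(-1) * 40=40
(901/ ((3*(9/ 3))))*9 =901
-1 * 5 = -5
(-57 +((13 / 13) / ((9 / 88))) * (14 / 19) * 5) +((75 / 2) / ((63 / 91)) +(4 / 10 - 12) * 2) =17083 / 1710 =9.99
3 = 3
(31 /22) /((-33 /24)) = -1.02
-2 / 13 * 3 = -0.46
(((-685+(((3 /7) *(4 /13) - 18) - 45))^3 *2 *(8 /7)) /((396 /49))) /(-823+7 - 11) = 1260837887678464 /8813874069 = 143051.50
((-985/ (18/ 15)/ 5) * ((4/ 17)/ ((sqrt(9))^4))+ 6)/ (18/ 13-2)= -37076/ 4131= -8.98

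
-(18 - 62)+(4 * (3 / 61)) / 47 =126160 / 2867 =44.00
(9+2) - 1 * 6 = 5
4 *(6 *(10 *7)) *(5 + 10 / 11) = 109200 / 11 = 9927.27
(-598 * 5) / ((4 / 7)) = -10465 / 2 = -5232.50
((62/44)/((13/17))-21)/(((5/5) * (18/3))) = -5479/1716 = -3.19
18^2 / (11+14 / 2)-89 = -71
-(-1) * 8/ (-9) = -8/ 9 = -0.89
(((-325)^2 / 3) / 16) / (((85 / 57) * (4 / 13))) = 5217875 / 1088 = 4795.84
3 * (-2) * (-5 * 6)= 180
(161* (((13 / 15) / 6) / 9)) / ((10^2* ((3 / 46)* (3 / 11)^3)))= 64073009 / 3280500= 19.53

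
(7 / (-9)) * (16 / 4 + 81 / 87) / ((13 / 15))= -385 / 87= -4.43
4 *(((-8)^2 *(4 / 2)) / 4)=128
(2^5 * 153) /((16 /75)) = 22950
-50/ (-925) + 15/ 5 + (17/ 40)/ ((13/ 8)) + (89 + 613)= 1696284/ 2405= 705.32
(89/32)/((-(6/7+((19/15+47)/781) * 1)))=-7298445/2411456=-3.03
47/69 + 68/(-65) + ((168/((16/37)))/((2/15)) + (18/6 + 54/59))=3087845633/1058460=2917.30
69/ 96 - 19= -585/ 32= -18.28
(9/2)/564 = 3/376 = 0.01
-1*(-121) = 121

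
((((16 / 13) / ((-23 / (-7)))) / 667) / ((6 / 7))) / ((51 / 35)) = 13720 / 30513249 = 0.00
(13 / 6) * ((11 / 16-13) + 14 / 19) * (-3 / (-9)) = -5083 / 608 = -8.36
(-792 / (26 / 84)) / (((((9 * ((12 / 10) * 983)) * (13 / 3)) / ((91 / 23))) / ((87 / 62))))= -2813580 / 9111427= -0.31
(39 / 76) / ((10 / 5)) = 39 / 152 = 0.26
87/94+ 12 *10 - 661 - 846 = -130291/94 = -1386.07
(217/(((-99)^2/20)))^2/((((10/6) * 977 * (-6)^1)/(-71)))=133732760/93850230177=0.00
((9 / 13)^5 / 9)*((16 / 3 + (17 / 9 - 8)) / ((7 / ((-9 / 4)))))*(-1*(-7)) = 45927 / 1485172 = 0.03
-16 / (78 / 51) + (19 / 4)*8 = 358 / 13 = 27.54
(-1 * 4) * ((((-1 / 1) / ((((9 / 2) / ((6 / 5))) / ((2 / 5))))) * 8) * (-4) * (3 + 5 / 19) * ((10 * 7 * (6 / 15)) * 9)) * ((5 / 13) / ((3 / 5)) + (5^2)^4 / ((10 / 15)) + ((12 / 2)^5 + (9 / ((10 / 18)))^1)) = -205813345325056 / 30875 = -6666019281.78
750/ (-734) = -375/ 367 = -1.02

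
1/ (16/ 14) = 7/ 8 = 0.88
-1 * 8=-8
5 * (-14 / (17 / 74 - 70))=5180 / 5163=1.00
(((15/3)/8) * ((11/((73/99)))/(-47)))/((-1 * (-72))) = -605/219584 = -0.00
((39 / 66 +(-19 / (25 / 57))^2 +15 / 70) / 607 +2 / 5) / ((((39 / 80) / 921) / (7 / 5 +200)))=504709005343952 / 379754375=1329040.66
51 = 51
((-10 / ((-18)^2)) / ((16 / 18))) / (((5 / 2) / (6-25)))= 19 / 72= 0.26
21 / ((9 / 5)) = 35 / 3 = 11.67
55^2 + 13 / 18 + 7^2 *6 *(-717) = -3739901 / 18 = -207772.28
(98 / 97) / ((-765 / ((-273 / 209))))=8918 / 5169615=0.00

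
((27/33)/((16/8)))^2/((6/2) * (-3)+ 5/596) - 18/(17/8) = -93580389/11023463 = -8.49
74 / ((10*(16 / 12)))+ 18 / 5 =183 / 20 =9.15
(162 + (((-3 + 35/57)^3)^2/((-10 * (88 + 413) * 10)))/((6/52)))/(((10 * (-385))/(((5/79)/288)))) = -104363244999489383/11288297116416510036000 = -0.00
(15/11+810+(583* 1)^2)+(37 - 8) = 3748023/11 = 340729.36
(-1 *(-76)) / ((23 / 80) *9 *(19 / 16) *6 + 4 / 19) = 924160 / 226741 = 4.08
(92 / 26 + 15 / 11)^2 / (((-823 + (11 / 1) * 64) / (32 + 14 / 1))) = -22604446 / 2433431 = -9.29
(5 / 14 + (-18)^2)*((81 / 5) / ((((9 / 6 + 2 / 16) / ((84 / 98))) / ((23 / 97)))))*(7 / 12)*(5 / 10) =8459883 / 44135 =191.68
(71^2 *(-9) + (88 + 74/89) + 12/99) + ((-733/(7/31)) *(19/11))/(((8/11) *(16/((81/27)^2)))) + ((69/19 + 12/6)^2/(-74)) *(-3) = -1743963647418053/35149640064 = -49615.41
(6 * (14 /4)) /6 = 7 /2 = 3.50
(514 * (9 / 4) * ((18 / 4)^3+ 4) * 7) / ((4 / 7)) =86249457 / 64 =1347647.77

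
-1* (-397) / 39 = 397 / 39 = 10.18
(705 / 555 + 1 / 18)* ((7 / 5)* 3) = 6181 / 1110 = 5.57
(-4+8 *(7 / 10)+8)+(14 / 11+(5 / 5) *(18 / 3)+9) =25.87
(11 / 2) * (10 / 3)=55 / 3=18.33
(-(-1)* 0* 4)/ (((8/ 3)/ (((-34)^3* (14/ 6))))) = 0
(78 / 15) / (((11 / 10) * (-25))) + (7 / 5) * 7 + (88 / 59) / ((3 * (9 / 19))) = 10.66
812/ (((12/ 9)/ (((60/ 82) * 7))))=127890/ 41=3119.27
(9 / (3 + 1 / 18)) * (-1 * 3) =-486 / 55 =-8.84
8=8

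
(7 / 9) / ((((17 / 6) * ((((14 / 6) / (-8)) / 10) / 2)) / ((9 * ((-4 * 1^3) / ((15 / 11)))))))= 8448 / 17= 496.94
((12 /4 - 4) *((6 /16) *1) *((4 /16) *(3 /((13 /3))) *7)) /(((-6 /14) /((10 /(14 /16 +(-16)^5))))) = -2205 /218103626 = -0.00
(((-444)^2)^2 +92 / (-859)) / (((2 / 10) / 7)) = 1168404144039020 / 859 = 1360191087356.25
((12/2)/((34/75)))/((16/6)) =675/136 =4.96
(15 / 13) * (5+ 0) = 75 / 13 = 5.77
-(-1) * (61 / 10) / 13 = 61 / 130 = 0.47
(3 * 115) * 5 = 1725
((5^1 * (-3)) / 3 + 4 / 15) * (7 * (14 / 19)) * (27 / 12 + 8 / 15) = -580993 / 8550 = -67.95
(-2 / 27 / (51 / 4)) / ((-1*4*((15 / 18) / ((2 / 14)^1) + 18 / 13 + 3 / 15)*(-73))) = -260 / 96935751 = -0.00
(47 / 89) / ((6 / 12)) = 1.06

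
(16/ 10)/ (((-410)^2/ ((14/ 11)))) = 28/ 2311375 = 0.00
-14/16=-7/8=-0.88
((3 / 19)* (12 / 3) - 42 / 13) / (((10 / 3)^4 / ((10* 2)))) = -26001 / 61750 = -0.42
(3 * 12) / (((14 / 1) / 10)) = 180 / 7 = 25.71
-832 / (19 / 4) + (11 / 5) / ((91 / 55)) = -300549 / 1729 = -173.83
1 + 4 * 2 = 9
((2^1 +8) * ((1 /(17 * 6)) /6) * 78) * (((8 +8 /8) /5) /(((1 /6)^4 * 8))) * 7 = 44226 /17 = 2601.53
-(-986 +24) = 962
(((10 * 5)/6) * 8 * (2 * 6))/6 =400/3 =133.33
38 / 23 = 1.65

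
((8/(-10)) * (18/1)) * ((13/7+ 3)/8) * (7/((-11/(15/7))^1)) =918/77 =11.92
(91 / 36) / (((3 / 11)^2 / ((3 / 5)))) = 11011 / 540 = 20.39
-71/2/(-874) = 71/1748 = 0.04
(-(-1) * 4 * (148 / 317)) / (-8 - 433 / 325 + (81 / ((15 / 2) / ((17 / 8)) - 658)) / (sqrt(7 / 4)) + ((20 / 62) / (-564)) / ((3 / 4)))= -10869341956848170811124200 / 54315239901274961247346963 + 41181821858972089035000 * sqrt(7) / 54315239901274961247346963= -0.20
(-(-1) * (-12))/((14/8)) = -48/7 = -6.86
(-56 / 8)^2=49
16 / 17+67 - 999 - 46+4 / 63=-1046362 / 1071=-977.00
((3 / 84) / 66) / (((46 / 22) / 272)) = 34 / 483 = 0.07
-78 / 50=-39 / 25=-1.56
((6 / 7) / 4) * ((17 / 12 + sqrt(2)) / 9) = sqrt(2) / 42 + 17 / 504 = 0.07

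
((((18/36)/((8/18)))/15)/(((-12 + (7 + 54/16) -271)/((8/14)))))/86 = -2/1094135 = -0.00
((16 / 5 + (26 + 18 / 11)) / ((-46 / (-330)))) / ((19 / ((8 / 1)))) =40704 / 437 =93.14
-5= -5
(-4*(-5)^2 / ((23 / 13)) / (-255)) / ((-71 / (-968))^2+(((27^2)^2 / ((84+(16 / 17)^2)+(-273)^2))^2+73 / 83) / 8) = 9402366089821846743796480 / 273885779466406585800483591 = 0.03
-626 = -626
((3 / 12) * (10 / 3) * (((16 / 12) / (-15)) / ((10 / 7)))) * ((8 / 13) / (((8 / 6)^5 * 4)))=-63 / 33280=-0.00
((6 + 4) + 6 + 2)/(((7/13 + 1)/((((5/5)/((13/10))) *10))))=90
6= 6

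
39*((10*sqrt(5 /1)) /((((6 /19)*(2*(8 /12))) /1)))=3705*sqrt(5) /4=2071.16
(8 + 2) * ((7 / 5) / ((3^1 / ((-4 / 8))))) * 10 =-70 / 3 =-23.33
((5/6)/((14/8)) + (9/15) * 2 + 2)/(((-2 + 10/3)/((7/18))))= 1.07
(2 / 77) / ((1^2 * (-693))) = -2 / 53361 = -0.00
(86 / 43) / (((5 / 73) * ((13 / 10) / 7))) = 157.23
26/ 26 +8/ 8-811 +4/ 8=-1617/ 2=-808.50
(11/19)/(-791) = -11/15029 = -0.00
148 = 148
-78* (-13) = 1014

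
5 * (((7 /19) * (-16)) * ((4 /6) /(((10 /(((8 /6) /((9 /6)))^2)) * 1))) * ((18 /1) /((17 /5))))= -71680 /8721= -8.22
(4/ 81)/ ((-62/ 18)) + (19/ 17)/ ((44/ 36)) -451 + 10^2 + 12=-17639686/ 52173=-338.10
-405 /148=-2.74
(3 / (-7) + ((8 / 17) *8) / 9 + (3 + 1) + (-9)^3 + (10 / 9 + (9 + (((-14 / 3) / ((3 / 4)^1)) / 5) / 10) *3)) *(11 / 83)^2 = -753001997 / 61484325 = -12.25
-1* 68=-68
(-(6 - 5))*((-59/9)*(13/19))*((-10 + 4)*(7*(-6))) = 21476/19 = 1130.32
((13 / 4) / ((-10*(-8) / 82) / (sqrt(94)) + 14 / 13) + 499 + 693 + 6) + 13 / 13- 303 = 27600973505 / 30700344- 450385*sqrt(94) / 15350172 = 898.76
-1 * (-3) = 3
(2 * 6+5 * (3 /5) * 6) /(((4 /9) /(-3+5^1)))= 135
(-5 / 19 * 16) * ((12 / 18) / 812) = -40 / 11571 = -0.00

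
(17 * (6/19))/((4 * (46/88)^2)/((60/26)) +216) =1481040/59720743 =0.02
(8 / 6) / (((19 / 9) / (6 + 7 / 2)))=6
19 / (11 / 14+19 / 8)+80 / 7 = 21608 / 1239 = 17.44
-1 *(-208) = 208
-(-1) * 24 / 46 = 12 / 23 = 0.52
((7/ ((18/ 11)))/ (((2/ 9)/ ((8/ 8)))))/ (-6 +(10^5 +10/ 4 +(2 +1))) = 77/ 399998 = 0.00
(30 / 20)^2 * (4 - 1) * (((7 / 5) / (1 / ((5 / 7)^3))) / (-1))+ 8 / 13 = -7207 / 2548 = -2.83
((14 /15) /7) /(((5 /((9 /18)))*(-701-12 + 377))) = -1 /25200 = -0.00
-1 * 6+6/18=-17/3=-5.67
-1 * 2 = -2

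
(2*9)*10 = 180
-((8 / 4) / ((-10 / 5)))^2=-1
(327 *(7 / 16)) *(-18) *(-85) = 1751085 / 8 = 218885.62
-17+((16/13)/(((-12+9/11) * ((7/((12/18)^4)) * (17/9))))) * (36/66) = -9704843/570843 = -17.00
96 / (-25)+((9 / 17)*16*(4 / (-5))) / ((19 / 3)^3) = -11271648 / 2915075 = -3.87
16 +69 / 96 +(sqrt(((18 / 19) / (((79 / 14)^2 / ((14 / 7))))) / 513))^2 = 3616091693 / 216288096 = 16.72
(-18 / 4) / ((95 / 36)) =-162 / 95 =-1.71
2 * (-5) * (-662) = 6620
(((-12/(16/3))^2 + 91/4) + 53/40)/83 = 2331/6640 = 0.35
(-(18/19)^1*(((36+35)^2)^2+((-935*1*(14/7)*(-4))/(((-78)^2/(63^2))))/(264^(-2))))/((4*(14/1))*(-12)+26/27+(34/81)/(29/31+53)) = 3962718719886168/7679261473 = 516028.62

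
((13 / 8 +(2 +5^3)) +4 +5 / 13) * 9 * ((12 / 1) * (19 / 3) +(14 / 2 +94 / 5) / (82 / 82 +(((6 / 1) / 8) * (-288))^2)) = 2207305541133 / 24261640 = 90979.24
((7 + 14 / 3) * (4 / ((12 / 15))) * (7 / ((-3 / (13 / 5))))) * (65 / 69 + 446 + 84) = -116682475 / 621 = -187894.48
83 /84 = 0.99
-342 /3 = -114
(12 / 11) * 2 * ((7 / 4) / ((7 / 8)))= 48 / 11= 4.36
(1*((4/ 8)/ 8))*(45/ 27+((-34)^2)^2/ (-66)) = -668113/ 528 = -1265.37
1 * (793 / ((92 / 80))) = 689.57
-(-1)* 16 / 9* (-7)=-112 / 9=-12.44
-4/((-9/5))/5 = 0.44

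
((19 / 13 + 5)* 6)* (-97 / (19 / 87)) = -4253256 / 247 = -17219.66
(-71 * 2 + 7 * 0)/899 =-142/899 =-0.16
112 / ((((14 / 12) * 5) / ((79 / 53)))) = 7584 / 265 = 28.62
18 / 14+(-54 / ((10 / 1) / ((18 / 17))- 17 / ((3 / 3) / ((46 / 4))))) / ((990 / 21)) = 1.29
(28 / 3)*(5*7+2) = 1036 / 3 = 345.33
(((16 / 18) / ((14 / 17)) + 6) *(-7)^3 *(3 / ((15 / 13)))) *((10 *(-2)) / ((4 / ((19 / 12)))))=49980.91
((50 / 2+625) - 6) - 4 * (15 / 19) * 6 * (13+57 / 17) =107932 / 323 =334.15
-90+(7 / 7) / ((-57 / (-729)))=-1467 / 19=-77.21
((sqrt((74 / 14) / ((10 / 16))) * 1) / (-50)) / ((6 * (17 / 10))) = -sqrt(2590) / 8925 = -0.01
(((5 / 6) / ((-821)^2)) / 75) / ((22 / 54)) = 0.00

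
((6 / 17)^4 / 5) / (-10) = -648 / 2088025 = -0.00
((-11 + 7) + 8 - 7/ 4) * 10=45/ 2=22.50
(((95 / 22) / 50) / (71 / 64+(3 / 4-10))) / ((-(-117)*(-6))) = 152 / 10057905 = 0.00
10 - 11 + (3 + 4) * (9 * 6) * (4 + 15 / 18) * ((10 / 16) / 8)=9071 / 64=141.73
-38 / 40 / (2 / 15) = -7.12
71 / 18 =3.94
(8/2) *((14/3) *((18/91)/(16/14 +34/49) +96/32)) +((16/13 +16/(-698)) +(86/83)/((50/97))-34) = 769001951/28242825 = 27.23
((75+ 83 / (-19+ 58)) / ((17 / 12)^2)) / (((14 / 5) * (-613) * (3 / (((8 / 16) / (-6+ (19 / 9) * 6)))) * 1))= -9024 / 16121287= -0.00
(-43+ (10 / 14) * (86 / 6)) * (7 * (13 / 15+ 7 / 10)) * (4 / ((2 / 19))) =-614384 / 45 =-13652.98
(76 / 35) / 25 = 76 / 875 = 0.09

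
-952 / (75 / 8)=-101.55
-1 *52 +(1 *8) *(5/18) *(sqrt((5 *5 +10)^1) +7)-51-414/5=-7661/45 +20 *sqrt(35)/9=-157.10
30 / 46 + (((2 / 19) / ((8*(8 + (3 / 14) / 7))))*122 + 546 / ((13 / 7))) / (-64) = -86826053 / 22010816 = -3.94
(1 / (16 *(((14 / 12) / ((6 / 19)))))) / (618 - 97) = 9 / 277172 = 0.00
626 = 626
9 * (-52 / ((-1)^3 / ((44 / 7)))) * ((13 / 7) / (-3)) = -89232 / 49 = -1821.06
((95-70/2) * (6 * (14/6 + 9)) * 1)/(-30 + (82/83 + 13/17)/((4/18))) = -184.51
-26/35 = -0.74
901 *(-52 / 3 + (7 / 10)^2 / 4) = -18608353 / 1200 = -15506.96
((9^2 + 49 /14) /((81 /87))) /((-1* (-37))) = 4901 /1998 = 2.45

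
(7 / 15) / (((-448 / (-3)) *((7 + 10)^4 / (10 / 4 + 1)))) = 7 / 53453440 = 0.00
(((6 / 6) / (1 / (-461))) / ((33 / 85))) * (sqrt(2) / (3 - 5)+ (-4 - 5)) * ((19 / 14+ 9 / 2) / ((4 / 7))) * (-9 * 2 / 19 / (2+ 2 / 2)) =-14459265 / 418 - 1606585 * sqrt(2) / 836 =-37309.31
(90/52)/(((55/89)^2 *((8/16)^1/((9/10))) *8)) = 641601/629200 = 1.02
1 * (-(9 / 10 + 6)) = -69 / 10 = -6.90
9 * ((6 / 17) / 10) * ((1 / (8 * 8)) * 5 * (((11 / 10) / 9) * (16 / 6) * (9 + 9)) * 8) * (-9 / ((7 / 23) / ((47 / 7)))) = -963171 / 4165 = -231.25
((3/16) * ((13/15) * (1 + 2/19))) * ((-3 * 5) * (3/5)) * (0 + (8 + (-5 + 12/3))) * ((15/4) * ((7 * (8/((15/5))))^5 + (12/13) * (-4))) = -21925973111/228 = -96166548.73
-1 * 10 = -10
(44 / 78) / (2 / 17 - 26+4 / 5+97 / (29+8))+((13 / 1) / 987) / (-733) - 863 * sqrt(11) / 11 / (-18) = -5565863607 / 221456161199+863 * sqrt(11) / 198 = 14.43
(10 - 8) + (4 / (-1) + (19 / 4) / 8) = -45 / 32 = -1.41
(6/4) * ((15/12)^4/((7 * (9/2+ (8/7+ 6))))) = 1875/41728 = 0.04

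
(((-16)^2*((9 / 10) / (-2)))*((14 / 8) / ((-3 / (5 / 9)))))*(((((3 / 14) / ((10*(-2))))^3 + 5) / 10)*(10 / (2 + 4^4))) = 109759973 / 151704000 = 0.72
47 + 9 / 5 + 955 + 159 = 5814 / 5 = 1162.80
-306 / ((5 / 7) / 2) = -4284 / 5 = -856.80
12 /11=1.09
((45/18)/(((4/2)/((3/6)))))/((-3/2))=-5/12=-0.42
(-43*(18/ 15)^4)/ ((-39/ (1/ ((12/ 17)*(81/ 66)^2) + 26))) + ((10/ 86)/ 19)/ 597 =6590509807451/ 106999936875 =61.59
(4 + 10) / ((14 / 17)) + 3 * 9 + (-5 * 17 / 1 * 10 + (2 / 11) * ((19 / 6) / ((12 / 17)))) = -318853 / 396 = -805.18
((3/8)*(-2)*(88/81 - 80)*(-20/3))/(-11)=31960/891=35.87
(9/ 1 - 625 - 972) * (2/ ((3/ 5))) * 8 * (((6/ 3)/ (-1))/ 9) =9410.37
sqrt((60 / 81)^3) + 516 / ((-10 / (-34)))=40* sqrt(15) / 243 + 8772 / 5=1755.04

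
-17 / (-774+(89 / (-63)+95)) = 1071 / 42866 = 0.02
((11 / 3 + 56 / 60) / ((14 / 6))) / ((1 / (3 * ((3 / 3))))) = 207 / 35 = 5.91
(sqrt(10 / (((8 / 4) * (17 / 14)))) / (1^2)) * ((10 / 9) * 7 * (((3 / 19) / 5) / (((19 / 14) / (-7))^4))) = 1291315424 * sqrt(1190) / 126281049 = 352.75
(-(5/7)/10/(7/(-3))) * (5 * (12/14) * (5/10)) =45/686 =0.07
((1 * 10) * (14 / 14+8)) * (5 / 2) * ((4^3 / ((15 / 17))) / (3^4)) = 5440 / 27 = 201.48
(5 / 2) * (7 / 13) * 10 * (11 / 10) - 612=-15527 / 26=-597.19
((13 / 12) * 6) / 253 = 13 / 506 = 0.03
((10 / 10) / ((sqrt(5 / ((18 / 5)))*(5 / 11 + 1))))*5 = 33*sqrt(2) / 16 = 2.92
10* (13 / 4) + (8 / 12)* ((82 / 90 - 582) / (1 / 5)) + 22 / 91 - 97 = -9834001 / 4914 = -2001.22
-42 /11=-3.82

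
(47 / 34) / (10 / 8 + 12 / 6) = 94 / 221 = 0.43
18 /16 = 9 /8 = 1.12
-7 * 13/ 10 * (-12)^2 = -1310.40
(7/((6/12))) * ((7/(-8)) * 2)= -49/2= -24.50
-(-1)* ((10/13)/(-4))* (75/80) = -75/416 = -0.18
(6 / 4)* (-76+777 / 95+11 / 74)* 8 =-2854422 / 3515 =-812.07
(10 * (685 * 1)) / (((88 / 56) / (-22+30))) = 383600 / 11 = 34872.73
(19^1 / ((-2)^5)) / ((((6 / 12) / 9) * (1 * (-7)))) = 171 / 112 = 1.53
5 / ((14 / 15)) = 75 / 14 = 5.36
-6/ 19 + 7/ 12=61/ 228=0.27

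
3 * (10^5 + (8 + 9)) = 300051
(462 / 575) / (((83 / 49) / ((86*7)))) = 13628076 / 47725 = 285.55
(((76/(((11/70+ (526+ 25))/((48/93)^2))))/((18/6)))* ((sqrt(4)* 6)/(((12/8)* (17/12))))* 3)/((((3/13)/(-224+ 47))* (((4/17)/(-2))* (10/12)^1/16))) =25965.25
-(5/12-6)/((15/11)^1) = 737/180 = 4.09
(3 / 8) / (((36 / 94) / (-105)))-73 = -2813 / 16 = -175.81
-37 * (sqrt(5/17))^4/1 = -925/289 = -3.20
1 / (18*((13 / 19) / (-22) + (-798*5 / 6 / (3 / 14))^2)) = 209 / 36230609683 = 0.00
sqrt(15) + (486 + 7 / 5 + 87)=sqrt(15) + 2872 / 5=578.27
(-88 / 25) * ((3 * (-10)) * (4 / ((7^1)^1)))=60.34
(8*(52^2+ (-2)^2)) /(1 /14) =303296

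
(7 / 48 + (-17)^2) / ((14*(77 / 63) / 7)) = 41637 / 352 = 118.29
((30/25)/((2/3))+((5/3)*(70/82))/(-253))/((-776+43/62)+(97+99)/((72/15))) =-4327538/1771345345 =-0.00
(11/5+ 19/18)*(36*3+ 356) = 67976/45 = 1510.58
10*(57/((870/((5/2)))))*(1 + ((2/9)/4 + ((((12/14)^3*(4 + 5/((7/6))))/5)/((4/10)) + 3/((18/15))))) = 6327380/626661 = 10.10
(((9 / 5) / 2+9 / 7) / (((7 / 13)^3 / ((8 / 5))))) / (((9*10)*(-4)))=-37349 / 600250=-0.06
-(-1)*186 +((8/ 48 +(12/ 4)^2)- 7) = 1129/ 6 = 188.17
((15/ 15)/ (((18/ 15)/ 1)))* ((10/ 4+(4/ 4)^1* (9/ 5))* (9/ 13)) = 129/ 52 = 2.48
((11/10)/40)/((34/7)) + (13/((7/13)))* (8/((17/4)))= 4326939/95200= 45.45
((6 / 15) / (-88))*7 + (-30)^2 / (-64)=-12403 / 880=-14.09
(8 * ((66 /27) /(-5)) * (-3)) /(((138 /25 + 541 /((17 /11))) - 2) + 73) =935 /33993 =0.03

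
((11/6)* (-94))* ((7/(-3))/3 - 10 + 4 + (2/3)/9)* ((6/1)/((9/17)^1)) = 3181618/243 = 13093.08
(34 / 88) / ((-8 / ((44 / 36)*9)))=-17 / 32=-0.53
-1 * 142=-142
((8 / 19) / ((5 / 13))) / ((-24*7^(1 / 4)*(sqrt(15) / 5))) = -13*sqrt(15)*7^(3 / 4) / 5985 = -0.04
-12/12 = -1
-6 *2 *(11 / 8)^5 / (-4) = 483153 / 32768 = 14.74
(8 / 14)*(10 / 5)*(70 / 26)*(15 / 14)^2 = 2250 / 637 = 3.53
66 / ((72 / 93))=341 / 4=85.25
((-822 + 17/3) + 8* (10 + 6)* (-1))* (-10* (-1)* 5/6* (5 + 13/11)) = -4816100/99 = -48647.47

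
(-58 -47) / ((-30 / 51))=357 / 2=178.50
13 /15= 0.87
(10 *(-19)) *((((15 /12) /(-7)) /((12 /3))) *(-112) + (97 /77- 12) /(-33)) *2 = -5142160 /2541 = -2023.68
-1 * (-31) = 31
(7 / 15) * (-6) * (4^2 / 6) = -112 / 15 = -7.47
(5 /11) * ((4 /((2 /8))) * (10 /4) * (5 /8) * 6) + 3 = 783 /11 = 71.18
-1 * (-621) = 621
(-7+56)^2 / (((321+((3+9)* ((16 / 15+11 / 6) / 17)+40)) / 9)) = 1836765 / 30859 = 59.52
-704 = -704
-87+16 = -71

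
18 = 18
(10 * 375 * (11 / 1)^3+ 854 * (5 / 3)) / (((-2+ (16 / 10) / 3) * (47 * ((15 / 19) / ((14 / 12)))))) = -498019165 / 4653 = -107031.84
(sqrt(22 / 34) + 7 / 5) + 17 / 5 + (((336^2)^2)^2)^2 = sqrt(187) / 17 + 131946672543778890584592849560957280583704 / 5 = 26389334508755778116918570000000000000000.00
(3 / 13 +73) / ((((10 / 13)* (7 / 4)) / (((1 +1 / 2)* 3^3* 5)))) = 11016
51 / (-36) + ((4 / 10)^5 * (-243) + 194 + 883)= 40241063 / 37500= 1073.10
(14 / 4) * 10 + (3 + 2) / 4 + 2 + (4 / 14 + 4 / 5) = 39.34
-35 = -35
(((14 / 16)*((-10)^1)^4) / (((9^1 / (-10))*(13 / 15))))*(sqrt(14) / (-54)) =218750*sqrt(14) / 1053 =777.29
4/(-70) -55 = -1927/35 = -55.06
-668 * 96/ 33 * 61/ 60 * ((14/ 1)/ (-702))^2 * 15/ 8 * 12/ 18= -3993304/ 4065633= -0.98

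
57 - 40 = 17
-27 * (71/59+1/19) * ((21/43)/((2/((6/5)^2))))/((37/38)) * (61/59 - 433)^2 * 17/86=-158675727342375936/351264838175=-451726.76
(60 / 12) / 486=5 / 486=0.01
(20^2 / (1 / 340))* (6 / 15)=54400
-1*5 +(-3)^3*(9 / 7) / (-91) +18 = 8524 / 637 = 13.38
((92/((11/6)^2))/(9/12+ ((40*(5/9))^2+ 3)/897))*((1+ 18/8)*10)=31283197920/45852103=682.26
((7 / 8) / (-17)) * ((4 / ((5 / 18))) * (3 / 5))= -189 / 425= -0.44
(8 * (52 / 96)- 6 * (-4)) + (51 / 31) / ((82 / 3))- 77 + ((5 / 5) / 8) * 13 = -1433123 / 30504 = -46.98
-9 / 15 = -3 / 5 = -0.60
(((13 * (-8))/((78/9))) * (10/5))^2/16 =36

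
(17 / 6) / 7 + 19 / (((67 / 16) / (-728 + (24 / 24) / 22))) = -102227231 / 30954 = -3302.55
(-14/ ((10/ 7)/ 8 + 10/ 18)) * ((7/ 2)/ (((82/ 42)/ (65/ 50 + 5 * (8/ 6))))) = -10329102/ 37925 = -272.36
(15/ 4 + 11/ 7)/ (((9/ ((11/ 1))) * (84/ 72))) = 1639/ 294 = 5.57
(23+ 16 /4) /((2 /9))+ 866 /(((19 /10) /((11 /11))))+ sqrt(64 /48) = 2 * sqrt(3) /3+ 21937 /38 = 578.44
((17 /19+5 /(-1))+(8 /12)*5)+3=127 /57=2.23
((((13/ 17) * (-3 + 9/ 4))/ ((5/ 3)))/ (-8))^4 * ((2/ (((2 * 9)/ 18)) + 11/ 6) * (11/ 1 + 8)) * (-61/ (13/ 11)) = -0.01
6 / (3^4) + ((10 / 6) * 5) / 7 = 239 / 189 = 1.26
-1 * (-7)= 7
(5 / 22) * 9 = 45 / 22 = 2.05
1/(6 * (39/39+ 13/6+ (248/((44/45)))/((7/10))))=77/168863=0.00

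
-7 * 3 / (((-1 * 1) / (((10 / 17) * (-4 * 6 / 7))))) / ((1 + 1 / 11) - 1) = -7920 / 17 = -465.88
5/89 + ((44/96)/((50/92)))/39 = 81017/1041300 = 0.08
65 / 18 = 3.61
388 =388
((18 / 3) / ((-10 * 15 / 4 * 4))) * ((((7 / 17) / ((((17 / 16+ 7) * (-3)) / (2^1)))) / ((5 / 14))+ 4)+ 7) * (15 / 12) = -358709 / 657900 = -0.55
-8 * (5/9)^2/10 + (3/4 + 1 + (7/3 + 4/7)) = 9997/2268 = 4.41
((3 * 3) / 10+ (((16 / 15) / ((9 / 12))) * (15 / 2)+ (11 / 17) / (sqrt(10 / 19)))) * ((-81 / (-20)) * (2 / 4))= 891 * sqrt(190) / 6800+ 9369 / 400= 25.23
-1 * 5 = -5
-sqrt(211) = -14.53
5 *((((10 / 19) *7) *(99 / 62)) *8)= 138600 / 589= 235.31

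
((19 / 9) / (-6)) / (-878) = 19 / 47412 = 0.00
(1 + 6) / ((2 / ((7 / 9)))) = 49 / 18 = 2.72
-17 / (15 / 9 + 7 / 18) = -306 / 37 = -8.27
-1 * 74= -74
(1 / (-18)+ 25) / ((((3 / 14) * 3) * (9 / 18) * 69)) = 6286 / 5589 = 1.12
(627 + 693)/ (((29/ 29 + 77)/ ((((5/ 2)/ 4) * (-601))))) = -165275/ 26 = -6356.73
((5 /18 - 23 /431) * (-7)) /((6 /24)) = -24374 /3879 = -6.28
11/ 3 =3.67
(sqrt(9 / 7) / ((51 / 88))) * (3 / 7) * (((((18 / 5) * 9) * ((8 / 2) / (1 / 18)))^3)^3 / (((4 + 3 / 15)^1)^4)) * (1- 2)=-13024063552899030274034964265168797696 * sqrt(7) / 6250103125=-5513258346512668005580951000.00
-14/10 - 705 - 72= -3892/5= -778.40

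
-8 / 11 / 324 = -2 / 891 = -0.00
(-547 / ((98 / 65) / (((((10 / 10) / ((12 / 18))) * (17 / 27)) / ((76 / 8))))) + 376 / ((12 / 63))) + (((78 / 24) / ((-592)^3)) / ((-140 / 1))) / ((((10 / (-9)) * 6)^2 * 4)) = 431226771110887564049 / 222519092576256000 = 1937.93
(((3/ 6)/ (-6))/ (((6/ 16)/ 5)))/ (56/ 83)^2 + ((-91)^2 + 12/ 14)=116839123/ 14112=8279.42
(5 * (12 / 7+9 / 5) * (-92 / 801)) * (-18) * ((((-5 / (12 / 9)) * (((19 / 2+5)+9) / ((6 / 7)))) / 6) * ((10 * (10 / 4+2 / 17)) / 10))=-1629.45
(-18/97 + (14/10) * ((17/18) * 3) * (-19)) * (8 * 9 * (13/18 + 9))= -15389990/291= -52886.56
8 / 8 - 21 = -20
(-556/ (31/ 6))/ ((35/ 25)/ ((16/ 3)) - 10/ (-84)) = -5604480/ 19871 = -282.04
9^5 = 59049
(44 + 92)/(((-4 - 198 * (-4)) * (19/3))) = 102/3743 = 0.03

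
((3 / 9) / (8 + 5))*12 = 4 / 13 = 0.31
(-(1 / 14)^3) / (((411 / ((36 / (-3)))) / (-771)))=-771 / 93982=-0.01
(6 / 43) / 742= 3 / 15953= 0.00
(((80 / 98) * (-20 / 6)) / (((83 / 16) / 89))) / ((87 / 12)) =-2278400 / 353829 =-6.44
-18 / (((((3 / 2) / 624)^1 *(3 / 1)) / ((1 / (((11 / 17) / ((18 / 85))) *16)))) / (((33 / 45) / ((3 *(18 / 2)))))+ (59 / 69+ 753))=-0.02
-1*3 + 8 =5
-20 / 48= -5 / 12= -0.42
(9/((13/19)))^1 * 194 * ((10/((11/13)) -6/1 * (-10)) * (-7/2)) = -91726110/143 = -641441.33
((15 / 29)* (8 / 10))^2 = 144 / 841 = 0.17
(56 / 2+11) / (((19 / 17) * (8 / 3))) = 1989 / 152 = 13.09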